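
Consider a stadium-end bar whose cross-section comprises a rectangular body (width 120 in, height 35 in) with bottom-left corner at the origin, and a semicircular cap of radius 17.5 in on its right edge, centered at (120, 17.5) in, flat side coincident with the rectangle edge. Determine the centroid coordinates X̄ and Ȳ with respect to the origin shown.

X̄ = 66.93 in, Ȳ = 17.50 in

Part | A | x̄ᵢ | ȳᵢ | A·x̄ᵢ | A·ȳᵢ
rectangular body | 4200.00 | 60.00 | 17.50 | 252000.00 | 73500.00
semicircular end | 481.06 | 127.43 | 17.50 | 61299.68 | 8418.49
Σ | 4681.06 |  |  | 313299.68 | 81918.49
X̄ = 313299.68 / 4681.06 = 66.93 in
Ȳ = 81918.49 / 4681.06 = 17.50 in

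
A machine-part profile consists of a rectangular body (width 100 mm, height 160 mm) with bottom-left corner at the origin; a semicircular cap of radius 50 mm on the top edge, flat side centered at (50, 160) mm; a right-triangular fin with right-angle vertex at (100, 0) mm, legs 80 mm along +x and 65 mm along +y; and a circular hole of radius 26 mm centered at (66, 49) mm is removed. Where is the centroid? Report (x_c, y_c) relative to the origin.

rectangular body: A = 100 × 160 = 16000.00, centroid at (50.00, 80.00).
semicircular top: A = ½π·50² = 3926.99, centroid at (50.00, 181.22).
triangular fin: A = ½·80·65 = 2600.00, centroid at (126.67, 21.67).
hole: A = −π·26² = -2123.72, centroid at (66.00, 49.00).
ΣA = 20403.27 mm², ΣAx_c = 1185517.58 mm³, ΣAy_c = 1943923.08 mm³.
x_c = 1185517.58/20403.27 = 58.10 mm; y_c = 1943923.08/20403.27 = 95.28 mm.

x_c = 58.10 mm, y_c = 95.28 mm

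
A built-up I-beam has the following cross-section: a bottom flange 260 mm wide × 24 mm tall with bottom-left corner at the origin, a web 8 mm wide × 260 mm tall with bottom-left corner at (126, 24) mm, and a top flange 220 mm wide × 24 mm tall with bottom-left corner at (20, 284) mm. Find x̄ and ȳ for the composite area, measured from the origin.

x̄ = 130.00 mm, ȳ = 143.98 mm

bottom flange: A = 260 × 24 = 6240.00, centroid at (130.00, 12.00).
web: A = 8 × 260 = 2080.00, centroid at (130.00, 154.00).
top flange: A = 220 × 24 = 5280.00, centroid at (130.00, 296.00).
ΣA = 13600.00 mm², ΣAx̄ = 1768000.00 mm³, ΣAȳ = 1958080.00 mm³.
x̄ = 1768000.00/13600.00 = 130.00 mm; ȳ = 1958080.00/13600.00 = 143.98 mm.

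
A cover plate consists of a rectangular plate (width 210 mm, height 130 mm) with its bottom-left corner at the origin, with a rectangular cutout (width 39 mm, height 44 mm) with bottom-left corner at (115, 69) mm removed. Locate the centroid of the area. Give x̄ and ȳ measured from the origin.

x̄ = 103.02 mm, ȳ = 63.26 mm

plate: A = 210 × 130 = 27300.00, centroid at (105.00, 65.00).
hole: A = −(39 × 44) = -1716.00, centroid at (134.50, 91.00).
ΣA = 25584.00 mm², ΣAx̄ = 2635698.00 mm³, ΣAȳ = 1618344.00 mm³.
x̄ = 2635698.00/25584.00 = 103.02 mm; ȳ = 1618344.00/25584.00 = 63.26 mm.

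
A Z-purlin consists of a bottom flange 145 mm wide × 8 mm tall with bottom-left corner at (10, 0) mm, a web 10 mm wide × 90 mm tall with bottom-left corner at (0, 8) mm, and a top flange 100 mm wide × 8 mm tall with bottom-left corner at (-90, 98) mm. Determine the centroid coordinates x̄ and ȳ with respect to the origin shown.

x̄ = 23.85 mm, ȳ = 46.83 mm

Part | A | x̄ᵢ | ȳᵢ | A·x̄ᵢ | A·ȳᵢ
bottom flange | 1160.00 | 82.50 | 4.00 | 95700.00 | 4640.00
web | 900.00 | 5.00 | 53.00 | 4500.00 | 47700.00
top flange | 800.00 | -40.00 | 102.00 | -32000.00 | 81600.00
Σ | 2860.00 |  |  | 68200.00 | 133940.00
x̄ = 68200.00 / 2860.00 = 23.85 mm
ȳ = 133940.00 / 2860.00 = 46.83 mm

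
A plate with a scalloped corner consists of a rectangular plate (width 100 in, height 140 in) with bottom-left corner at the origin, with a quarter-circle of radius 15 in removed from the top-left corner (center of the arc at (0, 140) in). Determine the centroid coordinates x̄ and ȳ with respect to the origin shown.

x̄ = 50.56 in, ȳ = 69.19 in

plate: A = 100 × 140 = 14000.00, centroid at (50.00, 70.00).
removed quarter-circle: A = −¼π·15² = -176.71, centroid at (6.37, 133.63).
ΣA = 13823.29 in²
ΣAx̄ = (14000.00)(50.00) + (-176.71)(6.37) = 698875.00 in³
ΣAȳ = (14000.00)(70.00) + (-176.71)(133.63) = 956384.96 in³
x̄ = 698875.00 / 13823.29 = 50.56 in
ȳ = 956384.96 / 13823.29 = 69.19 in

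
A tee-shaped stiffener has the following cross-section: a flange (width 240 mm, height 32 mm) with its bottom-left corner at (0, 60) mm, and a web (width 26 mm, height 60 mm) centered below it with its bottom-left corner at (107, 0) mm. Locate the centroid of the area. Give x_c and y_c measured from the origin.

x_c = 120.00 mm, y_c = 68.23 mm

web: A = 26 × 60 = 1560.00, centroid at (120.00, 30.00).
flange: A = 240 × 32 = 7680.00, centroid at (120.00, 76.00).
ΣA = 9240.00 mm², ΣAx_c = 1108800.00 mm³, ΣAy_c = 630480.00 mm³.
x_c = 1108800.00/9240.00 = 120.00 mm; y_c = 630480.00/9240.00 = 68.23 mm.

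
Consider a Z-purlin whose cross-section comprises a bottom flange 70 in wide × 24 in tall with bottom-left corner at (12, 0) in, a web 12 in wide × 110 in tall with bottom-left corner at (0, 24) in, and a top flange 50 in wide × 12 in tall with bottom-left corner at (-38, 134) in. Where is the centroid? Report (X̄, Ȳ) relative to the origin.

X̄ = 21.97 in, Ȳ = 57.90 in

bottom flange: A = 70 × 24 = 1680.00, centroid at (47.00, 12.00).
web: A = 12 × 110 = 1320.00, centroid at (6.00, 79.00).
top flange: A = 50 × 12 = 600.00, centroid at (-13.00, 140.00).
ΣA = 3600.00 in²
ΣAX̄ = (1680.00)(47.00) + (1320.00)(6.00) + (600.00)(-13.00) = 79080.00 in³
ΣAȲ = (1680.00)(12.00) + (1320.00)(79.00) + (600.00)(140.00) = 208440.00 in³
X̄ = 79080.00 / 3600.00 = 21.97 in
Ȳ = 208440.00 / 3600.00 = 57.90 in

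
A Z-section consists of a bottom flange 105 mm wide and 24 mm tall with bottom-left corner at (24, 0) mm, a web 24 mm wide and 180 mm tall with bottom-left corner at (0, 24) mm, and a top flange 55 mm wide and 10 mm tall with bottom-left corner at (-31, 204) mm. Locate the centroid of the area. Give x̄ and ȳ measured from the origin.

bottom flange: A = 105 × 24 = 2520.00, centroid at (76.50, 12.00).
web: A = 24 × 180 = 4320.00, centroid at (12.00, 114.00).
top flange: A = 55 × 10 = 550.00, centroid at (-3.50, 209.00).
ΣA = 7390.00 mm², ΣAx̄ = 242695.00 mm³, ΣAȳ = 637670.00 mm³.
x̄ = 242695.00/7390.00 = 32.84 mm; ȳ = 637670.00/7390.00 = 86.29 mm.

x̄ = 32.84 mm, ȳ = 86.29 mm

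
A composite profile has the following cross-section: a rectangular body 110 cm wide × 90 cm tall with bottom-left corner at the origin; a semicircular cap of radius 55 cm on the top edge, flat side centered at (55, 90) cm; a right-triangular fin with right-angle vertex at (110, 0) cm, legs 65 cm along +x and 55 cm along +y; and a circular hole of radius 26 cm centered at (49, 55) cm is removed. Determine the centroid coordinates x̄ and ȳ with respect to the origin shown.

x̄ = 65.46 cm, ȳ = 62.87 cm

rectangular body: A = 110 × 90 = 9900.00, centroid at (55.00, 45.00).
semicircular top: A = ½π·55² = 4751.66, centroid at (55.00, 113.34).
triangular fin: A = ½·65·55 = 1787.50, centroid at (131.67, 18.33).
hole: A = −π·26² = -2123.72, centroid at (49.00, 55.00).
ΣA = 14315.44 cm²
ΣAx̄ = (9900.00)(55.00) + (4751.66)(55.00) + (1787.50)(131.67) + (-2123.72)(49.00) = 937133.29 cm³
ΣAȳ = (9900.00)(45.00) + (4751.66)(113.34) + (1787.50)(18.33) + (-2123.72)(55.00) = 900032.39 cm³
x̄ = 937133.29 / 14315.44 = 65.46 cm
ȳ = 900032.39 / 14315.44 = 62.87 cm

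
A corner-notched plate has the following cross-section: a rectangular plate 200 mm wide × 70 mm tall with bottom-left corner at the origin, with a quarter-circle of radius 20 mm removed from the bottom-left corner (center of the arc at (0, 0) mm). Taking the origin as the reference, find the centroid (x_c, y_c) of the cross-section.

x_c = 102.10 mm, y_c = 35.61 mm

plate: A = 200 × 70 = 14000.00, centroid at (100.00, 35.00).
removed quarter-circle: A = −¼π·20² = -314.16, centroid at (8.49, 8.49).
ΣA = 13685.84 mm²
ΣAx_c = (14000.00)(100.00) + (-314.16)(8.49) = 1397333.33 mm³
ΣAy_c = (14000.00)(35.00) + (-314.16)(8.49) = 487333.33 mm³
x_c = 1397333.33 / 13685.84 = 102.10 mm
y_c = 487333.33 / 13685.84 = 35.61 mm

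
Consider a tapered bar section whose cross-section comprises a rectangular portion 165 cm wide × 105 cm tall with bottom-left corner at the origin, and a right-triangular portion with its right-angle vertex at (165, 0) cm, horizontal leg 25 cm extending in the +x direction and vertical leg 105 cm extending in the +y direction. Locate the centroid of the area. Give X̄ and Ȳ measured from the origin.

rectangular portion: A = 165 × 105 = 17325.00, centroid at (82.50, 52.50).
triangular portion: A = ½·25·105 = 1312.50, centroid at (173.33, 35.00).
ΣA = 18637.50 cm²
ΣAX̄ = (17325.00)(82.50) + (1312.50)(173.33) = 1656812.50 cm³
ΣAȲ = (17325.00)(52.50) + (1312.50)(35.00) = 955500.00 cm³
X̄ = 1656812.50 / 18637.50 = 88.90 cm
Ȳ = 955500.00 / 18637.50 = 51.27 cm

X̄ = 88.90 cm, Ȳ = 51.27 cm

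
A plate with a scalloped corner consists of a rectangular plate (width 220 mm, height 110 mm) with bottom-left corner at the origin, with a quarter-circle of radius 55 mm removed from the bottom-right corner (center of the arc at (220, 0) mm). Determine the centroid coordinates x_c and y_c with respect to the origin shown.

x_c = 100.57 mm, y_c = 58.45 mm

Part | A | x̄ᵢ | ȳᵢ | A·x̄ᵢ | A·ȳᵢ
plate | 24200.00 | 110.00 | 55.00 | 2662000.00 | 1331000.00
removed quarter-circle | -2375.83 | 196.66 | 23.34 | -467224.14 | -55458.33
Σ | 21824.17 |  |  | 2194775.86 | 1275541.67
x_c = 2194775.86 / 21824.17 = 100.57 mm
y_c = 1275541.67 / 21824.17 = 58.45 mm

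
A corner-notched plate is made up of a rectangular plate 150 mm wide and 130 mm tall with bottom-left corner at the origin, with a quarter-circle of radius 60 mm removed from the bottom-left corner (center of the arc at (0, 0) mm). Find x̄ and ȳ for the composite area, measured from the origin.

plate: A = 150 × 130 = 19500.00, centroid at (75.00, 65.00).
removed quarter-circle: A = −¼π·60² = -2827.43, centroid at (25.46, 25.46).
ΣA = 16672.57 mm², ΣAx̄ = 1390500.00 mm³, ΣAȳ = 1195500.00 mm³.
x̄ = 1390500.00/16672.57 = 83.40 mm; ȳ = 1195500.00/16672.57 = 71.70 mm.

x̄ = 83.40 mm, ȳ = 71.70 mm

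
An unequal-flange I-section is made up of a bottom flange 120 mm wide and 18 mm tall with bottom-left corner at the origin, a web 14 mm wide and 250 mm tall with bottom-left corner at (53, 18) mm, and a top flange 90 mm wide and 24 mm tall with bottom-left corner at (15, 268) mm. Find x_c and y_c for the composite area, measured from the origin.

x_c = 60.00 mm, y_c = 143.83 mm

bottom flange: A = 120 × 18 = 2160.00, centroid at (60.00, 9.00).
web: A = 14 × 250 = 3500.00, centroid at (60.00, 143.00).
top flange: A = 90 × 24 = 2160.00, centroid at (60.00, 280.00).
ΣA = 7820.00 mm²
ΣAx_c = (2160.00)(60.00) + (3500.00)(60.00) + (2160.00)(60.00) = 469200.00 mm³
ΣAy_c = (2160.00)(9.00) + (3500.00)(143.00) + (2160.00)(280.00) = 1124740.00 mm³
x_c = 469200.00 / 7820.00 = 60.00 mm
y_c = 1124740.00 / 7820.00 = 143.83 mm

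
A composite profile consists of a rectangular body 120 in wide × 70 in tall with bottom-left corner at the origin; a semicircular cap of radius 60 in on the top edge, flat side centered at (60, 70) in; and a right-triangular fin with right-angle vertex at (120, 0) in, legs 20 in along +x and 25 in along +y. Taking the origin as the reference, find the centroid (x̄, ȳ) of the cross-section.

rectangular body: A = 120 × 70 = 8400.00, centroid at (60.00, 35.00).
semicircular top: A = ½π·60² = 5654.87, centroid at (60.00, 95.46).
triangular fin: A = ½·20·25 = 250.00, centroid at (126.67, 8.33).
ΣA = 14304.87 in²
ΣAx̄ = (8400.00)(60.00) + (5654.87)(60.00) + (250.00)(126.67) = 874958.67 in³
ΣAȳ = (8400.00)(35.00) + (5654.87)(95.46) + (250.00)(8.33) = 835924.01 in³
x̄ = 874958.67 / 14304.87 = 61.17 in
ȳ = 835924.01 / 14304.87 = 58.44 in

x̄ = 61.17 in, ȳ = 58.44 in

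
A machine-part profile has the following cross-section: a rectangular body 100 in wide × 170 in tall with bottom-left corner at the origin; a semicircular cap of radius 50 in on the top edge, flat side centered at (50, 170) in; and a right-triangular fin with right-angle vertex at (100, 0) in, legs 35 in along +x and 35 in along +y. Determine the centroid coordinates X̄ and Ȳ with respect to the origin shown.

X̄ = 51.75 in, Ȳ = 102.28 in

rectangular body: A = 100 × 170 = 17000.00, centroid at (50.00, 85.00).
semicircular top: A = ½π·50² = 3926.99, centroid at (50.00, 191.22).
triangular fin: A = ½·35·35 = 612.50, centroid at (111.67, 11.67).
ΣA = 21539.49 in², ΣAX̄ = 1114745.37 in³, ΣAȲ = 2203067.61 in³.
X̄ = 1114745.37/21539.49 = 51.75 in; Ȳ = 2203067.61/21539.49 = 102.28 in.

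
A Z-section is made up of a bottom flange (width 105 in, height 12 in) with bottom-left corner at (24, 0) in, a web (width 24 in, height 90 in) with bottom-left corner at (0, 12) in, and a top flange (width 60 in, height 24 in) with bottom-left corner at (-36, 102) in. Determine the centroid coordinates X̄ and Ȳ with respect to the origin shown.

bottom flange: A = 105 × 12 = 1260.00, centroid at (76.50, 6.00).
web: A = 24 × 90 = 2160.00, centroid at (12.00, 57.00).
top flange: A = 60 × 24 = 1440.00, centroid at (-6.00, 114.00).
ΣA = 4860.00 in², ΣAX̄ = 113670.00 in³, ΣAȲ = 294840.00 in³.
X̄ = 113670.00/4860.00 = 23.39 in; Ȳ = 294840.00/4860.00 = 60.67 in.

X̄ = 23.39 in, Ȳ = 60.67 in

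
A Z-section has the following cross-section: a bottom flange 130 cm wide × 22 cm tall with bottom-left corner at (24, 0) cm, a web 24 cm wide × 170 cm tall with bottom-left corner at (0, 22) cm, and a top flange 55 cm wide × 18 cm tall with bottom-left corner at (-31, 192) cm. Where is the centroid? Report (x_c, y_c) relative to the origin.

bottom flange: A = 130 × 22 = 2860.00, centroid at (89.00, 11.00).
web: A = 24 × 170 = 4080.00, centroid at (12.00, 107.00).
top flange: A = 55 × 18 = 990.00, centroid at (-3.50, 201.00).
ΣA = 7930.00 cm², ΣAx_c = 300035.00 cm³, ΣAy_c = 667010.00 cm³.
x_c = 300035.00/7930.00 = 37.84 cm; y_c = 667010.00/7930.00 = 84.11 cm.

x_c = 37.84 cm, y_c = 84.11 cm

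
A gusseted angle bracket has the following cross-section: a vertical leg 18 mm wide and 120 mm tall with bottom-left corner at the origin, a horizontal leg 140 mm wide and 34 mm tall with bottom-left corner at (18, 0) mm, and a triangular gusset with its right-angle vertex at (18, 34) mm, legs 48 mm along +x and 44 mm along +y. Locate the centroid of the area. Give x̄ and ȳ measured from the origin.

x̄ = 59.46 mm, ȳ = 32.84 mm

Part | A | x̄ᵢ | ȳᵢ | A·x̄ᵢ | A·ȳᵢ
vertical leg | 2160.00 | 9.00 | 60.00 | 19440.00 | 129600.00
horizontal leg | 4760.00 | 88.00 | 17.00 | 418880.00 | 80920.00
gusset | 1056.00 | 34.00 | 48.67 | 35904.00 | 51392.00
Σ | 7976.00 |  |  | 474224.00 | 261912.00
x̄ = 474224.00 / 7976.00 = 59.46 mm
ȳ = 261912.00 / 7976.00 = 32.84 mm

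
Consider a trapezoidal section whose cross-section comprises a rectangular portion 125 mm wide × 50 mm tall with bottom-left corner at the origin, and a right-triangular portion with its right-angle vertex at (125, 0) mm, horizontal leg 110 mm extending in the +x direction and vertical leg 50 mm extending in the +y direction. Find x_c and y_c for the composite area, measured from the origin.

rectangular portion: A = 125 × 50 = 6250.00, centroid at (62.50, 25.00).
triangular portion: A = ½·110·50 = 2750.00, centroid at (161.67, 16.67).
ΣA = 9000.00 mm²
ΣAx_c = (6250.00)(62.50) + (2750.00)(161.67) = 835208.33 mm³
ΣAy_c = (6250.00)(25.00) + (2750.00)(16.67) = 202083.33 mm³
x_c = 835208.33 / 9000.00 = 92.80 mm
y_c = 202083.33 / 9000.00 = 22.45 mm

x_c = 92.80 mm, y_c = 22.45 mm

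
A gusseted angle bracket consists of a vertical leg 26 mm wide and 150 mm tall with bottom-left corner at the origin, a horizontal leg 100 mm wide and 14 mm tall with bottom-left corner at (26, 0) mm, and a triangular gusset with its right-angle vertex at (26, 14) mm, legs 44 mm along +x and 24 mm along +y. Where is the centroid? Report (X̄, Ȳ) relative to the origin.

Part | A | x̄ᵢ | ȳᵢ | A·x̄ᵢ | A·ȳᵢ
vertical leg | 3900.00 | 13.00 | 75.00 | 50700.00 | 292500.00
horizontal leg | 1400.00 | 76.00 | 7.00 | 106400.00 | 9800.00
gusset | 528.00 | 40.67 | 22.00 | 21472.00 | 11616.00
Σ | 5828.00 |  |  | 178572.00 | 313916.00
X̄ = 178572.00 / 5828.00 = 30.64 mm
Ȳ = 313916.00 / 5828.00 = 53.86 mm

X̄ = 30.64 mm, Ȳ = 53.86 mm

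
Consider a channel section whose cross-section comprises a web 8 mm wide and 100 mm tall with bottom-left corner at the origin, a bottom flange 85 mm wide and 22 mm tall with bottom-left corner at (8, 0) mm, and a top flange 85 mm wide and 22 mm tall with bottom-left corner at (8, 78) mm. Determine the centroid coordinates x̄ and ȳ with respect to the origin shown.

web: A = 8 × 100 = 800.00, centroid at (4.00, 50.00).
bottom flange: A = 85 × 22 = 1870.00, centroid at (50.50, 11.00).
top flange: A = 85 × 22 = 1870.00, centroid at (50.50, 89.00).
ΣA = 4540.00 mm²
ΣAx̄ = (800.00)(4.00) + (1870.00)(50.50) + (1870.00)(50.50) = 192070.00 mm³
ΣAȳ = (800.00)(50.00) + (1870.00)(11.00) + (1870.00)(89.00) = 227000.00 mm³
x̄ = 192070.00 / 4540.00 = 42.31 mm
ȳ = 227000.00 / 4540.00 = 50.00 mm

x̄ = 42.31 mm, ȳ = 50.00 mm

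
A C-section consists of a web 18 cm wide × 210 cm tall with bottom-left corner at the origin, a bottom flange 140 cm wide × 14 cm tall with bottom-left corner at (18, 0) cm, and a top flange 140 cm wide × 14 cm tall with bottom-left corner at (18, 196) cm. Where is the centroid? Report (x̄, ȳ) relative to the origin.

Part | A | x̄ᵢ | ȳᵢ | A·x̄ᵢ | A·ȳᵢ
web | 3780.00 | 9.00 | 105.00 | 34020.00 | 396900.00
bottom flange | 1960.00 | 88.00 | 7.00 | 172480.00 | 13720.00
top flange | 1960.00 | 88.00 | 203.00 | 172480.00 | 397880.00
Σ | 7700.00 |  |  | 378980.00 | 808500.00
x̄ = 378980.00 / 7700.00 = 49.22 cm
ȳ = 808500.00 / 7700.00 = 105.00 cm

x̄ = 49.22 cm, ȳ = 105.00 cm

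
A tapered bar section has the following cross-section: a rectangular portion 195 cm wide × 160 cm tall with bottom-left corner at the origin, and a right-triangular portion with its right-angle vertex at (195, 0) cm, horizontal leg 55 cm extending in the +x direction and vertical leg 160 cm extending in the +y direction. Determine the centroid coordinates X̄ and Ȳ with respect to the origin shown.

Part | A | x̄ᵢ | ȳᵢ | A·x̄ᵢ | A·ȳᵢ
rectangular portion | 31200.00 | 97.50 | 80.00 | 3042000.00 | 2496000.00
triangular portion | 4400.00 | 213.33 | 53.33 | 938666.67 | 234666.67
Σ | 35600.00 |  |  | 3980666.67 | 2730666.67
X̄ = 3980666.67 / 35600.00 = 111.82 cm
Ȳ = 2730666.67 / 35600.00 = 76.70 cm

X̄ = 111.82 cm, Ȳ = 76.70 cm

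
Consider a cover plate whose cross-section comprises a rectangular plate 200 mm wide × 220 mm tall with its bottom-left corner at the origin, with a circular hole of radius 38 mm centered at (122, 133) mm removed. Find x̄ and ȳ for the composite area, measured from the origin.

plate: A = 200 × 220 = 44000.00, centroid at (100.00, 110.00).
hole: A = −π·38² = -4536.46, centroid at (122.00, 133.00).
ΣA = 39463.54 mm², ΣAx̄ = 3846551.91 mm³, ΣAȳ = 4236650.85 mm³.
x̄ = 3846551.91/39463.54 = 97.47 mm; ȳ = 4236650.85/39463.54 = 107.36 mm.

x̄ = 97.47 mm, ȳ = 107.36 mm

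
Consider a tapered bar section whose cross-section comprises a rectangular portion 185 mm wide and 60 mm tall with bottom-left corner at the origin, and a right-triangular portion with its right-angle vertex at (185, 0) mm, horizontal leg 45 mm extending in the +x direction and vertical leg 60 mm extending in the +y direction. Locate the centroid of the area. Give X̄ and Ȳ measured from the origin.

rectangular portion: A = 185 × 60 = 11100.00, centroid at (92.50, 30.00).
triangular portion: A = ½·45·60 = 1350.00, centroid at (200.00, 20.00).
ΣA = 12450.00 mm², ΣAX̄ = 1296750.00 mm³, ΣAȲ = 360000.00 mm³.
X̄ = 1296750.00/12450.00 = 104.16 mm; Ȳ = 360000.00/12450.00 = 28.92 mm.

X̄ = 104.16 mm, Ȳ = 28.92 mm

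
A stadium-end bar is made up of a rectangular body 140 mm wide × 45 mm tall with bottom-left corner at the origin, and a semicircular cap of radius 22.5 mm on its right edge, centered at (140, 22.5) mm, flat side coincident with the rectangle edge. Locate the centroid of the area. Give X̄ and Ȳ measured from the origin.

X̄ = 78.92 mm, Ȳ = 22.50 mm

rectangular body: A = 140 × 45 = 6300.00, centroid at (70.00, 22.50).
semicircular end: A = ½π·22.5² = 795.22, centroid at (149.55, 22.50).
ΣA = 7095.22 mm²
ΣAX̄ = (6300.00)(70.00) + (795.22)(149.55) = 559923.94 mm³
ΣAȲ = (6300.00)(22.50) + (795.22)(22.50) = 159642.35 mm³
X̄ = 559923.94 / 7095.22 = 78.92 mm
Ȳ = 159642.35 / 7095.22 = 22.50 mm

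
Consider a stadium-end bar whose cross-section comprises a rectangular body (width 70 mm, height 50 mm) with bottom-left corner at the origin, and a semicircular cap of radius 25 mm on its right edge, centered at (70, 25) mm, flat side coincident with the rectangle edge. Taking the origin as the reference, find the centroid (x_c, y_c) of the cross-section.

x_c = 44.99 mm, y_c = 25.00 mm

Part | A | x̄ᵢ | ȳᵢ | A·x̄ᵢ | A·ȳᵢ
rectangular body | 3500.00 | 35.00 | 25.00 | 122500.00 | 87500.00
semicircular end | 981.75 | 80.61 | 25.00 | 79139.01 | 24543.69
Σ | 4481.75 |  |  | 201639.01 | 112043.69
x_c = 201639.01 / 4481.75 = 44.99 mm
y_c = 112043.69 / 4481.75 = 25.00 mm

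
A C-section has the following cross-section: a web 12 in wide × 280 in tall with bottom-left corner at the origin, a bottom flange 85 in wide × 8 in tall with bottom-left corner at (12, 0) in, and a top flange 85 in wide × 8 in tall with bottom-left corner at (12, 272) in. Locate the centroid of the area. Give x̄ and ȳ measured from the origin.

web: A = 12 × 280 = 3360.00, centroid at (6.00, 140.00).
bottom flange: A = 85 × 8 = 680.00, centroid at (54.50, 4.00).
top flange: A = 85 × 8 = 680.00, centroid at (54.50, 276.00).
ΣA = 4720.00 in², ΣAx̄ = 94280.00 in³, ΣAȳ = 660800.00 in³.
x̄ = 94280.00/4720.00 = 19.97 in; ȳ = 660800.00/4720.00 = 140.00 in.

x̄ = 19.97 in, ȳ = 140.00 in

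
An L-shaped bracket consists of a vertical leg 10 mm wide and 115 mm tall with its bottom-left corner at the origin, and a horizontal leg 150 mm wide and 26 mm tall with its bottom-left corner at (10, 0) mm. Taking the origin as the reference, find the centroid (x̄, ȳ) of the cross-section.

Part | A | x̄ᵢ | ȳᵢ | A·x̄ᵢ | A·ȳᵢ
vertical leg | 1150.00 | 5.00 | 57.50 | 5750.00 | 66125.00
horizontal leg | 3900.00 | 85.00 | 13.00 | 331500.00 | 50700.00
Σ | 5050.00 |  |  | 337250.00 | 116825.00
x̄ = 337250.00 / 5050.00 = 66.78 mm
ȳ = 116825.00 / 5050.00 = 23.13 mm

x̄ = 66.78 mm, ȳ = 23.13 mm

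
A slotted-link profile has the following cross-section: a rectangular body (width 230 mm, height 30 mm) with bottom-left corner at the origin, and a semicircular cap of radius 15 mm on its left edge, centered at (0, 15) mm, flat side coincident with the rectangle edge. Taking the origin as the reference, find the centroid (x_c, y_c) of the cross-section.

x_c = 109.09 mm, y_c = 15.00 mm

rectangular body: A = 230 × 30 = 6900.00, centroid at (115.00, 15.00).
semicircular end: A = ½π·15² = 353.43, centroid at (-6.37, 15.00).
ΣA = 7253.43 mm²
ΣAx_c = (6900.00)(115.00) + (353.43)(-6.37) = 791250.00 mm³
ΣAy_c = (6900.00)(15.00) + (353.43)(15.00) = 108801.44 mm³
x_c = 791250.00 / 7253.43 = 109.09 mm
y_c = 108801.44 / 7253.43 = 15.00 mm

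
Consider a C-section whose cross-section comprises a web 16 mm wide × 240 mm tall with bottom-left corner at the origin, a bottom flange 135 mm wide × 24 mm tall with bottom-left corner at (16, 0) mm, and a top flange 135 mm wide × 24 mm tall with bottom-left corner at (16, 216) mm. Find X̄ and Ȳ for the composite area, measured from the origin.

web: A = 16 × 240 = 3840.00, centroid at (8.00, 120.00).
bottom flange: A = 135 × 24 = 3240.00, centroid at (83.50, 12.00).
top flange: A = 135 × 24 = 3240.00, centroid at (83.50, 228.00).
ΣA = 10320.00 mm²
ΣAX̄ = (3840.00)(8.00) + (3240.00)(83.50) + (3240.00)(83.50) = 571800.00 mm³
ΣAȲ = (3840.00)(120.00) + (3240.00)(12.00) + (3240.00)(228.00) = 1238400.00 mm³
X̄ = 571800.00 / 10320.00 = 55.41 mm
Ȳ = 1238400.00 / 10320.00 = 120.00 mm

X̄ = 55.41 mm, Ȳ = 120.00 mm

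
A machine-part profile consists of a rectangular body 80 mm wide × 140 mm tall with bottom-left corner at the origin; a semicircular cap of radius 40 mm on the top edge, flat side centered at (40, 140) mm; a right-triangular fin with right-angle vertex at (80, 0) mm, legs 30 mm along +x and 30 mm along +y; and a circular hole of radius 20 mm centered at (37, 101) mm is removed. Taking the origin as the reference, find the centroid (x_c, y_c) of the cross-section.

Part | A | x̄ᵢ | ȳᵢ | A·x̄ᵢ | A·ȳᵢ
rectangular body | 11200.00 | 40.00 | 70.00 | 448000.00 | 784000.00
semicircular top | 2513.27 | 40.00 | 156.98 | 100530.96 | 394525.04
triangular fin | 450.00 | 90.00 | 10.00 | 40500.00 | 4500.00
hole | -1256.64 | 37.00 | 101.00 | -46495.57 | -126920.34
Σ | 12906.64 |  |  | 542535.39 | 1056104.70
x_c = 542535.39 / 12906.64 = 42.04 mm
y_c = 1056104.70 / 12906.64 = 81.83 mm

x_c = 42.04 mm, y_c = 81.83 mm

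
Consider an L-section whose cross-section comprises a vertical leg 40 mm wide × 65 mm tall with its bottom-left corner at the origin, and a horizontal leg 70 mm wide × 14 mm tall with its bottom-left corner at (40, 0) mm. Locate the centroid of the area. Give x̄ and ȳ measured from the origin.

x̄ = 35.06 mm, ȳ = 25.52 mm

vertical leg: A = 40 × 65 = 2600.00, centroid at (20.00, 32.50).
horizontal leg: A = 70 × 14 = 980.00, centroid at (75.00, 7.00).
ΣA = 3580.00 mm², ΣAx̄ = 125500.00 mm³, ΣAȳ = 91360.00 mm³.
x̄ = 125500.00/3580.00 = 35.06 mm; ȳ = 91360.00/3580.00 = 25.52 mm.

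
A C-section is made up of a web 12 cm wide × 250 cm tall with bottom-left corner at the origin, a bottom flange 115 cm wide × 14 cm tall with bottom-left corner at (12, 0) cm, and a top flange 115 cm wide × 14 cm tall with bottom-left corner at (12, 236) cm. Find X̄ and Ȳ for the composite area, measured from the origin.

web: A = 12 × 250 = 3000.00, centroid at (6.00, 125.00).
bottom flange: A = 115 × 14 = 1610.00, centroid at (69.50, 7.00).
top flange: A = 115 × 14 = 1610.00, centroid at (69.50, 243.00).
ΣA = 6220.00 cm², ΣAX̄ = 241790.00 cm³, ΣAȲ = 777500.00 cm³.
X̄ = 241790.00/6220.00 = 38.87 cm; Ȳ = 777500.00/6220.00 = 125.00 cm.

X̄ = 38.87 cm, Ȳ = 125.00 cm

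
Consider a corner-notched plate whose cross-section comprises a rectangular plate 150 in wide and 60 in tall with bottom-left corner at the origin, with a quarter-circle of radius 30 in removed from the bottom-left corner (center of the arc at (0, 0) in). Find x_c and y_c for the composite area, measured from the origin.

x_c = 80.31 in, y_c = 31.47 in

Part | A | x̄ᵢ | ȳᵢ | A·x̄ᵢ | A·ȳᵢ
plate | 9000.00 | 75.00 | 30.00 | 675000.00 | 270000.00
removed quarter-circle | -706.86 | 12.73 | 12.73 | -9000.00 | -9000.00
Σ | 8293.14 |  |  | 666000.00 | 261000.00
x_c = 666000.00 / 8293.14 = 80.31 in
y_c = 261000.00 / 8293.14 = 31.47 in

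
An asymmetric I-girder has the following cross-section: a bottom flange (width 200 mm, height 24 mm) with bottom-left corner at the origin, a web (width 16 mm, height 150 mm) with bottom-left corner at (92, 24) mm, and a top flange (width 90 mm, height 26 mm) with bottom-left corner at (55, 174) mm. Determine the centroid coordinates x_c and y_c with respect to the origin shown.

bottom flange: A = 200 × 24 = 4800.00, centroid at (100.00, 12.00).
web: A = 16 × 150 = 2400.00, centroid at (100.00, 99.00).
top flange: A = 90 × 26 = 2340.00, centroid at (100.00, 187.00).
ΣA = 9540.00 mm², ΣAx_c = 954000.00 mm³, ΣAy_c = 732780.00 mm³.
x_c = 954000.00/9540.00 = 100.00 mm; y_c = 732780.00/9540.00 = 76.81 mm.

x_c = 100.00 mm, y_c = 76.81 mm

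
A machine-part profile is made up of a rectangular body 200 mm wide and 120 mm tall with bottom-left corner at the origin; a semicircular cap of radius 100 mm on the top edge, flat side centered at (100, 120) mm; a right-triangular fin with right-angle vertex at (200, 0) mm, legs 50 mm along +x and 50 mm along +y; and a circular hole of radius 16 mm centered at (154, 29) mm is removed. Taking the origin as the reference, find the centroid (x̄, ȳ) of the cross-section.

x̄ = 102.55 mm, ȳ = 99.35 mm

rectangular body: A = 200 × 120 = 24000.00, centroid at (100.00, 60.00).
semicircular top: A = ½π·100² = 15707.96, centroid at (100.00, 162.44).
triangular fin: A = ½·50·50 = 1250.00, centroid at (216.67, 16.67).
hole: A = −π·16² = -804.25, centroid at (154.00, 29.00).
ΣA = 40153.72 mm², ΣAx̄ = 4117775.51 mm³, ΣAȳ = 3989132.41 mm³.
x̄ = 4117775.51/40153.72 = 102.55 mm; ȳ = 3989132.41/40153.72 = 99.35 mm.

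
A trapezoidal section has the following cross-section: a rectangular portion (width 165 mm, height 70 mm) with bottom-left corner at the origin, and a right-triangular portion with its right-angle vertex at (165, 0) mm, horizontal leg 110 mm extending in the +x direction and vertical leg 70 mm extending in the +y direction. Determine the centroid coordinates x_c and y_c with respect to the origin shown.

x_c = 112.29 mm, y_c = 32.08 mm

rectangular portion: A = 165 × 70 = 11550.00, centroid at (82.50, 35.00).
triangular portion: A = ½·110·70 = 3850.00, centroid at (201.67, 23.33).
ΣA = 15400.00 mm², ΣAx_c = 1729291.67 mm³, ΣAy_c = 494083.33 mm³.
x_c = 1729291.67/15400.00 = 112.29 mm; y_c = 494083.33/15400.00 = 32.08 mm.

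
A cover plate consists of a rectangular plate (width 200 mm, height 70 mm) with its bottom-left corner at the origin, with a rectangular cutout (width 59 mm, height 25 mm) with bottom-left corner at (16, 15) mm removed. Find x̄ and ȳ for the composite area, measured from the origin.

x̄ = 106.42 mm, ȳ = 35.88 mm

plate: A = 200 × 70 = 14000.00, centroid at (100.00, 35.00).
hole: A = −(59 × 25) = -1475.00, centroid at (45.50, 27.50).
ΣA = 12525.00 mm²
ΣAx̄ = (14000.00)(100.00) + (-1475.00)(45.50) = 1332887.50 mm³
ΣAȳ = (14000.00)(35.00) + (-1475.00)(27.50) = 449437.50 mm³
x̄ = 1332887.50 / 12525.00 = 106.42 mm
ȳ = 449437.50 / 12525.00 = 35.88 mm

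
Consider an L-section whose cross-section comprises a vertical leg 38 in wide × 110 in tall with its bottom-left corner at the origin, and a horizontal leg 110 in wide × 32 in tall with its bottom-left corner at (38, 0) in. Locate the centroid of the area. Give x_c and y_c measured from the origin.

vertical leg: A = 38 × 110 = 4180.00, centroid at (19.00, 55.00).
horizontal leg: A = 110 × 32 = 3520.00, centroid at (93.00, 16.00).
ΣA = 7700.00 in², ΣAx_c = 406780.00 in³, ΣAy_c = 286220.00 in³.
x_c = 406780.00/7700.00 = 52.83 in; y_c = 286220.00/7700.00 = 37.17 in.

x_c = 52.83 in, y_c = 37.17 in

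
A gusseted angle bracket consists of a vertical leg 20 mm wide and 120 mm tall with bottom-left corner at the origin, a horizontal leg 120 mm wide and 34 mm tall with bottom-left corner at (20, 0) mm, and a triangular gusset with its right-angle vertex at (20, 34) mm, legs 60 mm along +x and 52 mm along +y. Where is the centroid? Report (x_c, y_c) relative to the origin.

x_c = 51.34 mm, y_c = 36.50 mm

vertical leg: A = 20 × 120 = 2400.00, centroid at (10.00, 60.00).
horizontal leg: A = 120 × 34 = 4080.00, centroid at (80.00, 17.00).
gusset: A = ½·60·52 = 1560.00, centroid at (40.00, 51.33).
ΣA = 8040.00 mm²
ΣAx_c = (2400.00)(10.00) + (4080.00)(80.00) + (1560.00)(40.00) = 412800.00 mm³
ΣAy_c = (2400.00)(60.00) + (4080.00)(17.00) + (1560.00)(51.33) = 293440.00 mm³
x_c = 412800.00 / 8040.00 = 51.34 mm
y_c = 293440.00 / 8040.00 = 36.50 mm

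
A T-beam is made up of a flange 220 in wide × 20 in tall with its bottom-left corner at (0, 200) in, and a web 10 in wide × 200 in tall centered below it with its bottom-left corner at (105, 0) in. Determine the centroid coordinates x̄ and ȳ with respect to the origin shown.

Part | A | x̄ᵢ | ȳᵢ | A·x̄ᵢ | A·ȳᵢ
web | 2000.00 | 110.00 | 100.00 | 220000.00 | 200000.00
flange | 4400.00 | 110.00 | 210.00 | 484000.00 | 924000.00
Σ | 6400.00 |  |  | 704000.00 | 1124000.00
x̄ = 704000.00 / 6400.00 = 110.00 in
ȳ = 1124000.00 / 6400.00 = 175.62 in

x̄ = 110.00 in, ȳ = 175.62 in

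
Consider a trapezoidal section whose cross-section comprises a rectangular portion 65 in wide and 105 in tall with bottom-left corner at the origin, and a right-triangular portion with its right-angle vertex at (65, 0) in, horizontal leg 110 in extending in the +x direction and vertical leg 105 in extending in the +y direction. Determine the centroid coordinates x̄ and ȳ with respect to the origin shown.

rectangular portion: A = 65 × 105 = 6825.00, centroid at (32.50, 52.50).
triangular portion: A = ½·110·105 = 5775.00, centroid at (101.67, 35.00).
ΣA = 12600.00 in², ΣAx̄ = 808937.50 in³, ΣAȳ = 560437.50 in³.
x̄ = 808937.50/12600.00 = 64.20 in; ȳ = 560437.50/12600.00 = 44.48 in.

x̄ = 64.20 in, ȳ = 44.48 in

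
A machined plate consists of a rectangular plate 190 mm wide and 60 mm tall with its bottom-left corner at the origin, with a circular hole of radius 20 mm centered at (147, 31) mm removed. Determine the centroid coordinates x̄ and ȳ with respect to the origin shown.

x̄ = 88.56 mm, ȳ = 29.88 mm

Part | A | x̄ᵢ | ȳᵢ | A·x̄ᵢ | A·ȳᵢ
plate | 11400.00 | 95.00 | 30.00 | 1083000.00 | 342000.00
hole | -1256.64 | 147.00 | 31.00 | -184725.65 | -38955.75
Σ | 10143.36 |  |  | 898274.35 | 303044.25
x̄ = 898274.35 / 10143.36 = 88.56 mm
ȳ = 303044.25 / 10143.36 = 29.88 mm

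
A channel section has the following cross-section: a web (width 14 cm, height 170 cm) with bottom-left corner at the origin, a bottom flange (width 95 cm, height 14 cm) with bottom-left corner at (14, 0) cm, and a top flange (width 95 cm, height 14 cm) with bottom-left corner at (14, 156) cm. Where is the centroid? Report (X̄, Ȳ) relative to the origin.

Part | A | x̄ᵢ | ȳᵢ | A·x̄ᵢ | A·ȳᵢ
web | 2380.00 | 7.00 | 85.00 | 16660.00 | 202300.00
bottom flange | 1330.00 | 61.50 | 7.00 | 81795.00 | 9310.00
top flange | 1330.00 | 61.50 | 163.00 | 81795.00 | 216790.00
Σ | 5040.00 |  |  | 180250.00 | 428400.00
X̄ = 180250.00 / 5040.00 = 35.76 cm
Ȳ = 428400.00 / 5040.00 = 85.00 cm

X̄ = 35.76 cm, Ȳ = 85.00 cm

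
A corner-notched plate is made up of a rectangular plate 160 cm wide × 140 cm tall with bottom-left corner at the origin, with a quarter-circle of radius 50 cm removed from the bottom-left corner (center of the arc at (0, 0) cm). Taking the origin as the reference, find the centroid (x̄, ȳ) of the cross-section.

Part | A | x̄ᵢ | ȳᵢ | A·x̄ᵢ | A·ȳᵢ
plate | 22400.00 | 80.00 | 70.00 | 1792000.00 | 1568000.00
removed quarter-circle | -1963.50 | 21.22 | 21.22 | -41666.67 | -41666.67
Σ | 20436.50 |  |  | 1750333.33 | 1526333.33
x̄ = 1750333.33 / 20436.50 = 85.65 cm
ȳ = 1526333.33 / 20436.50 = 74.69 cm

x̄ = 85.65 cm, ȳ = 74.69 cm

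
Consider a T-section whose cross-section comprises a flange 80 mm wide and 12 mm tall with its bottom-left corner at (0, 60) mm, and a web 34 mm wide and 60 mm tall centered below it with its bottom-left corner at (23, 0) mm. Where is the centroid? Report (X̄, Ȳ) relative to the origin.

X̄ = 40.00 mm, Ȳ = 41.52 mm

web: A = 34 × 60 = 2040.00, centroid at (40.00, 30.00).
flange: A = 80 × 12 = 960.00, centroid at (40.00, 66.00).
ΣA = 3000.00 mm², ΣAX̄ = 120000.00 mm³, ΣAȲ = 124560.00 mm³.
X̄ = 120000.00/3000.00 = 40.00 mm; Ȳ = 124560.00/3000.00 = 41.52 mm.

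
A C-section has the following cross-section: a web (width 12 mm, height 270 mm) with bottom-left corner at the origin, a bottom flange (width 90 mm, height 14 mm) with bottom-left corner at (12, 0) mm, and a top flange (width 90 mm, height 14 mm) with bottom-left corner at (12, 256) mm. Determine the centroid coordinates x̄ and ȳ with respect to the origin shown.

x̄ = 28.31 mm, ȳ = 135.00 mm

Part | A | x̄ᵢ | ȳᵢ | A·x̄ᵢ | A·ȳᵢ
web | 3240.00 | 6.00 | 135.00 | 19440.00 | 437400.00
bottom flange | 1260.00 | 57.00 | 7.00 | 71820.00 | 8820.00
top flange | 1260.00 | 57.00 | 263.00 | 71820.00 | 331380.00
Σ | 5760.00 |  |  | 163080.00 | 777600.00
x̄ = 163080.00 / 5760.00 = 28.31 mm
ȳ = 777600.00 / 5760.00 = 135.00 mm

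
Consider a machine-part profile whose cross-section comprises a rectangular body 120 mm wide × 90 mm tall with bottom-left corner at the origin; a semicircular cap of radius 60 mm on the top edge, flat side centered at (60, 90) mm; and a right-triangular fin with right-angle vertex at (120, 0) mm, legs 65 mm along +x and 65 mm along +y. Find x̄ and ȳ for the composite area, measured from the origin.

x̄ = 69.29 mm, ȳ = 63.81 mm

rectangular body: A = 120 × 90 = 10800.00, centroid at (60.00, 45.00).
semicircular top: A = ½π·60² = 5654.87, centroid at (60.00, 115.46).
triangular fin: A = ½·65·65 = 2112.50, centroid at (141.67, 21.67).
ΣA = 18567.37 mm²
ΣAx̄ = (10800.00)(60.00) + (5654.87)(60.00) + (2112.50)(141.67) = 1286562.84 mm³
ΣAȳ = (10800.00)(45.00) + (5654.87)(115.46) + (2112.50)(21.67) = 1184708.84 mm³
x̄ = 1286562.84 / 18567.37 = 69.29 mm
ȳ = 1184708.84 / 18567.37 = 63.81 mm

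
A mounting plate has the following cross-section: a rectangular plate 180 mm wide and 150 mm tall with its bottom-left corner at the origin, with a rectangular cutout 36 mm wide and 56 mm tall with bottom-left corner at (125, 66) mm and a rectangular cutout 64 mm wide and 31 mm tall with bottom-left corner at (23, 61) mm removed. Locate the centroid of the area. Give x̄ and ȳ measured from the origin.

plate: A = 180 × 150 = 27000.00, centroid at (90.00, 75.00).
hole 1: A = −(36 × 56) = -2016.00, centroid at (143.00, 94.00).
hole 2: A = −(64 × 31) = -1984.00, centroid at (55.00, 76.50).
ΣA = 23000.00 mm²
ΣAx̄ = (27000.00)(90.00) + (-2016.00)(143.00) + (-1984.00)(55.00) = 2032592.00 mm³
ΣAȳ = (27000.00)(75.00) + (-2016.00)(94.00) + (-1984.00)(76.50) = 1683720.00 mm³
x̄ = 2032592.00 / 23000.00 = 88.37 mm
ȳ = 1683720.00 / 23000.00 = 73.21 mm

x̄ = 88.37 mm, ȳ = 73.21 mm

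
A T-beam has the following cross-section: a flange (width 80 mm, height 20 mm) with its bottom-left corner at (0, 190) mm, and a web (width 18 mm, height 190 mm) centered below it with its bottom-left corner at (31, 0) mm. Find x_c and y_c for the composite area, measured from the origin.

web: A = 18 × 190 = 3420.00, centroid at (40.00, 95.00).
flange: A = 80 × 20 = 1600.00, centroid at (40.00, 200.00).
ΣA = 5020.00 mm², ΣAx_c = 200800.00 mm³, ΣAy_c = 644900.00 mm³.
x_c = 200800.00/5020.00 = 40.00 mm; y_c = 644900.00/5020.00 = 128.47 mm.

x_c = 40.00 mm, y_c = 128.47 mm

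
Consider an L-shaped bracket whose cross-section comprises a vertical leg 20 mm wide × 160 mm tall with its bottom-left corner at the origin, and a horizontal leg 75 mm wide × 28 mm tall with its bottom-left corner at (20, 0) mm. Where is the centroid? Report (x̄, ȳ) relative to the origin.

x̄ = 28.82 mm, ȳ = 53.85 mm

vertical leg: A = 20 × 160 = 3200.00, centroid at (10.00, 80.00).
horizontal leg: A = 75 × 28 = 2100.00, centroid at (57.50, 14.00).
ΣA = 5300.00 mm², ΣAx̄ = 152750.00 mm³, ΣAȳ = 285400.00 mm³.
x̄ = 152750.00/5300.00 = 28.82 mm; ȳ = 285400.00/5300.00 = 53.85 mm.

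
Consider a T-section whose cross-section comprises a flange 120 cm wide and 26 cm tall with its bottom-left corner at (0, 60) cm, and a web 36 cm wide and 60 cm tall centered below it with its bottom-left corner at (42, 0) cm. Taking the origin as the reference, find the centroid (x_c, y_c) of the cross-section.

web: A = 36 × 60 = 2160.00, centroid at (60.00, 30.00).
flange: A = 120 × 26 = 3120.00, centroid at (60.00, 73.00).
ΣA = 5280.00 cm², ΣAx_c = 316800.00 cm³, ΣAy_c = 292560.00 cm³.
x_c = 316800.00/5280.00 = 60.00 cm; y_c = 292560.00/5280.00 = 55.41 cm.

x_c = 60.00 cm, y_c = 55.41 cm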